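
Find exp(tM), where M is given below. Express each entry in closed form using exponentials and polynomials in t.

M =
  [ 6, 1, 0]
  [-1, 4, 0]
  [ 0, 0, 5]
e^{tM} =
  [t*exp(5*t) + exp(5*t), t*exp(5*t), 0]
  [-t*exp(5*t), -t*exp(5*t) + exp(5*t), 0]
  [0, 0, exp(5*t)]

Strategy: write M = P · J · P⁻¹ where J is a Jordan canonical form, so e^{tM} = P · e^{tJ} · P⁻¹, and e^{tJ} can be computed block-by-block.

M has Jordan form
J =
  [5, 1, 0]
  [0, 5, 0]
  [0, 0, 5]
(up to reordering of blocks).

Per-block formulas:
  For a 1×1 block at λ = 5: exp(t · [5]) = [e^(5t)].
  For a 2×2 Jordan block J_2(5): exp(t · J_2(5)) = e^(5t)·(I + t·N), where N is the 2×2 nilpotent shift.

After assembling e^{tJ} and conjugating by P, we get:

e^{tM} =
  [t*exp(5*t) + exp(5*t), t*exp(5*t), 0]
  [-t*exp(5*t), -t*exp(5*t) + exp(5*t), 0]
  [0, 0, exp(5*t)]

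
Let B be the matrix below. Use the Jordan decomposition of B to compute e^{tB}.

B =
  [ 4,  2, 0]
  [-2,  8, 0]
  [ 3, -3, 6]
e^{tB} =
  [-2*t*exp(6*t) + exp(6*t), 2*t*exp(6*t), 0]
  [-2*t*exp(6*t), 2*t*exp(6*t) + exp(6*t), 0]
  [3*t*exp(6*t), -3*t*exp(6*t), exp(6*t)]

Strategy: write B = P · J · P⁻¹ where J is a Jordan canonical form, so e^{tB} = P · e^{tJ} · P⁻¹, and e^{tJ} can be computed block-by-block.

B has Jordan form
J =
  [6, 1, 0]
  [0, 6, 0]
  [0, 0, 6]
(up to reordering of blocks).

Per-block formulas:
  For a 2×2 Jordan block J_2(6): exp(t · J_2(6)) = e^(6t)·(I + t·N), where N is the 2×2 nilpotent shift.
  For a 1×1 block at λ = 6: exp(t · [6]) = [e^(6t)].

After assembling e^{tJ} and conjugating by P, we get:

e^{tB} =
  [-2*t*exp(6*t) + exp(6*t), 2*t*exp(6*t), 0]
  [-2*t*exp(6*t), 2*t*exp(6*t) + exp(6*t), 0]
  [3*t*exp(6*t), -3*t*exp(6*t), exp(6*t)]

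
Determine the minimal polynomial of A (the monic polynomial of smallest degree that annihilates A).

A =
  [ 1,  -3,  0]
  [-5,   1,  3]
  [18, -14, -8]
x^3 + 6*x^2 + 12*x + 8

The characteristic polynomial is χ_A(x) = (x + 2)^3, so the eigenvalues are known. The minimal polynomial is
  m_A(x) = Π_λ (x − λ)^{k_λ}
where k_λ is the size of the *largest* Jordan block for λ (equivalently, the smallest k with (A − λI)^k v = 0 for every generalised eigenvector v of λ).

  λ = -2: largest Jordan block has size 3, contributing (x + 2)^3

So m_A(x) = (x + 2)^3 = x^3 + 6*x^2 + 12*x + 8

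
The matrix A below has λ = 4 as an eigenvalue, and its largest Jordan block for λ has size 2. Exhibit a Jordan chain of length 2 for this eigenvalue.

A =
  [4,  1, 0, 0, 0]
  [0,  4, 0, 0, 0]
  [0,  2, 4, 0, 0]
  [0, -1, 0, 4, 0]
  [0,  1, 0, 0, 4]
A Jordan chain for λ = 4 of length 2:
v_1 = (1, 0, 2, -1, 1)ᵀ
v_2 = (0, 1, 0, 0, 0)ᵀ

Let N = A − (4)·I. We want v_2 with N^2 v_2 = 0 but N^1 v_2 ≠ 0; then v_{j-1} := N · v_j for j = 2, …, 2.

Pick v_2 = (0, 1, 0, 0, 0)ᵀ.
Then v_1 = N · v_2 = (1, 0, 2, -1, 1)ᵀ.

Sanity check: (A − (4)·I) v_1 = (0, 0, 0, 0, 0)ᵀ = 0. ✓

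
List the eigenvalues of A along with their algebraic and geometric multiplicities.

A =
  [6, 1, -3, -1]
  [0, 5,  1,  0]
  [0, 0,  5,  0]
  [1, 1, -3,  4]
λ = 5: alg = 4, geom = 2

Step 1 — factor the characteristic polynomial to read off the algebraic multiplicities:
  χ_A(x) = (x - 5)^4

Step 2 — compute geometric multiplicities via the rank-nullity identity g(λ) = n − rank(A − λI):
  rank(A − (5)·I) = 2, so dim ker(A − (5)·I) = n − 2 = 2

Summary:
  λ = 5: algebraic multiplicity = 4, geometric multiplicity = 2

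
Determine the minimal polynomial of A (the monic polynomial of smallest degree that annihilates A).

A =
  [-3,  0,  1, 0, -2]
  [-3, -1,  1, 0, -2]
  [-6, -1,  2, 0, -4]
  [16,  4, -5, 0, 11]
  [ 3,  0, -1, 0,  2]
x^3

The characteristic polynomial is χ_A(x) = x^5, so the eigenvalues are known. The minimal polynomial is
  m_A(x) = Π_λ (x − λ)^{k_λ}
where k_λ is the size of the *largest* Jordan block for λ (equivalently, the smallest k with (A − λI)^k v = 0 for every generalised eigenvector v of λ).

  λ = 0: largest Jordan block has size 3, contributing (x − 0)^3

So m_A(x) = x^3 = x^3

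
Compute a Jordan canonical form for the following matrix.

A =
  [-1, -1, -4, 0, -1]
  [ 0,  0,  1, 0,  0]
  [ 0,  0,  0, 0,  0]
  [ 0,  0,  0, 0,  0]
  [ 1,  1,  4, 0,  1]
J_3(0) ⊕ J_1(0) ⊕ J_1(0)

The characteristic polynomial is
  det(x·I − A) = x^5

Eigenvalues and multiplicities (the geometric multiplicity of λ is n − rank(A − λI), which equals the number of Jordan blocks for λ):
  λ = 0: algebraic multiplicity = 5, geometric multiplicity = 3

Determining the block sizes for each eigenvalue:
  λ = 0: with am = 5 and gm = 3, the partition is not yet determined (e.g. several partitions of 5 into 3 parts exist). Let N = A − (0)·I. Computing rank(N^1) = 2, rank(N^2) = 1, rank(N^3) = 0; the number of blocks of size ≥ j is rank(N^{j−1}) − rank(N^j), giving [3, 1, 1]. So we have 1 block(s) of size 3, 2 block(s) of size 1 → block sizes [3, 1, 1]

Assembling the blocks gives a Jordan form
J =
  [0, 1, 0, 0, 0]
  [0, 0, 1, 0, 0]
  [0, 0, 0, 0, 0]
  [0, 0, 0, 0, 0]
  [0, 0, 0, 0, 0]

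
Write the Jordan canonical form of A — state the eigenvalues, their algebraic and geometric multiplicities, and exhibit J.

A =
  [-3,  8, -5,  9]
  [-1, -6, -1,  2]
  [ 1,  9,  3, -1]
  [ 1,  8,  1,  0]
J_2(-5) ⊕ J_2(2)

The characteristic polynomial is
  det(x·I − A) = x^4 + 6*x^3 - 11*x^2 - 60*x + 100 = (x - 2)^2*(x + 5)^2

Eigenvalues and multiplicities (the geometric multiplicity of λ is n − rank(A − λI), which equals the number of Jordan blocks for λ):
  λ = -5: algebraic multiplicity = 2, geometric multiplicity = 1
  λ = 2: algebraic multiplicity = 2, geometric multiplicity = 1

Determining the block sizes for each eigenvalue:
  λ = -5: one block (gm = 1), so the single block has size am = 2 → block sizes [2]
  λ = 2: one block (gm = 1), so the single block has size am = 2 → block sizes [2]

Assembling the blocks gives a Jordan form
J =
  [-5,  1, 0, 0]
  [ 0, -5, 0, 0]
  [ 0,  0, 2, 1]
  [ 0,  0, 0, 2]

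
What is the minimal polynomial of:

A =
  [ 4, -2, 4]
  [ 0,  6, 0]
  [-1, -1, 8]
x^2 - 12*x + 36

The characteristic polynomial is χ_A(x) = (x - 6)^3, so the eigenvalues are known. The minimal polynomial is
  m_A(x) = Π_λ (x − λ)^{k_λ}
where k_λ is the size of the *largest* Jordan block for λ (equivalently, the smallest k with (A − λI)^k v = 0 for every generalised eigenvector v of λ).

  λ = 6: largest Jordan block has size 2, contributing (x − 6)^2

So m_A(x) = (x - 6)^2 = x^2 - 12*x + 36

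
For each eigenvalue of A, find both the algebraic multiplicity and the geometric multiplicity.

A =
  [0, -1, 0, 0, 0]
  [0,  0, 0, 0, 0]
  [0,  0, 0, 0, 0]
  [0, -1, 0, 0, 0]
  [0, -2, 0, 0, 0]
λ = 0: alg = 5, geom = 4

Step 1 — factor the characteristic polynomial to read off the algebraic multiplicities:
  χ_A(x) = x^5

Step 2 — compute geometric multiplicities via the rank-nullity identity g(λ) = n − rank(A − λI):
  rank(A − (0)·I) = 1, so dim ker(A − (0)·I) = n − 1 = 4

Summary:
  λ = 0: algebraic multiplicity = 5, geometric multiplicity = 4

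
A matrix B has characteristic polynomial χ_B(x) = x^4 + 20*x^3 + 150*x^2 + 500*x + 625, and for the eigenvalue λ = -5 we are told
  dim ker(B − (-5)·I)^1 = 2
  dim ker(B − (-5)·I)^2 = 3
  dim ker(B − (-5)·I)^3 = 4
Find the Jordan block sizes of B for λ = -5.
Block sizes for λ = -5: [3, 1]

From the dimensions of kernels of powers, the number of Jordan blocks of size at least j is d_j − d_{j−1} where d_j = dim ker(N^j) (with d_0 = 0). Computing the differences gives [2, 1, 1].
The number of blocks of size exactly k is (#blocks of size ≥ k) − (#blocks of size ≥ k + 1), so the partition is: 1 block(s) of size 1, 1 block(s) of size 3.
In nonincreasing order the block sizes are [3, 1].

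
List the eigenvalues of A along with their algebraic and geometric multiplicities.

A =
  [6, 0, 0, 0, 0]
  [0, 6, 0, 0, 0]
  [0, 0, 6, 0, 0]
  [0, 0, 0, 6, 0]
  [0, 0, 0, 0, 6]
λ = 6: alg = 5, geom = 5

Step 1 — factor the characteristic polynomial to read off the algebraic multiplicities:
  χ_A(x) = (x - 6)^5

Step 2 — compute geometric multiplicities via the rank-nullity identity g(λ) = n − rank(A − λI):
  rank(A − (6)·I) = 0, so dim ker(A − (6)·I) = n − 0 = 5

Summary:
  λ = 6: algebraic multiplicity = 5, geometric multiplicity = 5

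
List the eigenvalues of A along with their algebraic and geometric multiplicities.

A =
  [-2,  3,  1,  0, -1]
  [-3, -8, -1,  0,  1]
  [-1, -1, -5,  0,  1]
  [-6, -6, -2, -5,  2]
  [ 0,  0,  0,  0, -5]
λ = -5: alg = 5, geom = 3

Step 1 — factor the characteristic polynomial to read off the algebraic multiplicities:
  χ_A(x) = (x + 5)^5

Step 2 — compute geometric multiplicities via the rank-nullity identity g(λ) = n − rank(A − λI):
  rank(A − (-5)·I) = 2, so dim ker(A − (-5)·I) = n − 2 = 3

Summary:
  λ = -5: algebraic multiplicity = 5, geometric multiplicity = 3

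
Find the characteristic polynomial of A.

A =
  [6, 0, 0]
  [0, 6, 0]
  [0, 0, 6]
x^3 - 18*x^2 + 108*x - 216

Expanding det(x·I − A) (e.g. by cofactor expansion or by noting that A is similar to its Jordan form J, which has the same characteristic polynomial as A) gives
  χ_A(x) = x^3 - 18*x^2 + 108*x - 216
which factors as (x - 6)^3. The eigenvalues (with algebraic multiplicities) are λ = 6 with multiplicity 3.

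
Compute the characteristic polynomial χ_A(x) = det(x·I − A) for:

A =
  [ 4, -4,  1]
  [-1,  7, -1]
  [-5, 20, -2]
x^3 - 9*x^2 + 27*x - 27

Expanding det(x·I − A) (e.g. by cofactor expansion or by noting that A is similar to its Jordan form J, which has the same characteristic polynomial as A) gives
  χ_A(x) = x^3 - 9*x^2 + 27*x - 27
which factors as (x - 3)^3. The eigenvalues (with algebraic multiplicities) are λ = 3 with multiplicity 3.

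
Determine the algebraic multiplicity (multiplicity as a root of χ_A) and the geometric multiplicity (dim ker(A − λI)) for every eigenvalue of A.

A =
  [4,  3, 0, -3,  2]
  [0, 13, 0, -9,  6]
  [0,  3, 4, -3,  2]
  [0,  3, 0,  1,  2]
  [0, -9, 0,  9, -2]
λ = 4: alg = 5, geom = 4

Step 1 — factor the characteristic polynomial to read off the algebraic multiplicities:
  χ_A(x) = (x - 4)^5

Step 2 — compute geometric multiplicities via the rank-nullity identity g(λ) = n − rank(A − λI):
  rank(A − (4)·I) = 1, so dim ker(A − (4)·I) = n − 1 = 4

Summary:
  λ = 4: algebraic multiplicity = 5, geometric multiplicity = 4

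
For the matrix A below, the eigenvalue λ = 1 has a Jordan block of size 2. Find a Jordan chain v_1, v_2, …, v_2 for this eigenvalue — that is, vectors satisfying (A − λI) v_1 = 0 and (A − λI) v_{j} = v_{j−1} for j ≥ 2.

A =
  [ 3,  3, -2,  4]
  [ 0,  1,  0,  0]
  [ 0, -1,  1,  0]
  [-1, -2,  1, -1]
A Jordan chain for λ = 1 of length 2:
v_1 = (2, 0, 0, -1)ᵀ
v_2 = (1, 0, 0, 0)ᵀ

Let N = A − (1)·I. We want v_2 with N^2 v_2 = 0 but N^1 v_2 ≠ 0; then v_{j-1} := N · v_j for j = 2, …, 2.

Pick v_2 = (1, 0, 0, 0)ᵀ.
Then v_1 = N · v_2 = (2, 0, 0, -1)ᵀ.

Sanity check: (A − (1)·I) v_1 = (0, 0, 0, 0)ᵀ = 0. ✓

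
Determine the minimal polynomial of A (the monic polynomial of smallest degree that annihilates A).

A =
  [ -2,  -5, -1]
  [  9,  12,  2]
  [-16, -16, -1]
x^3 - 9*x^2 + 27*x - 27

The characteristic polynomial is χ_A(x) = (x - 3)^3, so the eigenvalues are known. The minimal polynomial is
  m_A(x) = Π_λ (x − λ)^{k_λ}
where k_λ is the size of the *largest* Jordan block for λ (equivalently, the smallest k with (A − λI)^k v = 0 for every generalised eigenvector v of λ).

  λ = 3: largest Jordan block has size 3, contributing (x − 3)^3

So m_A(x) = (x - 3)^3 = x^3 - 9*x^2 + 27*x - 27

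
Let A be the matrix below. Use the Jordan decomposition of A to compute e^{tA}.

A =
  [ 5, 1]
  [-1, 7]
e^{tA} =
  [-t*exp(6*t) + exp(6*t), t*exp(6*t)]
  [-t*exp(6*t), t*exp(6*t) + exp(6*t)]

Strategy: write A = P · J · P⁻¹ where J is a Jordan canonical form, so e^{tA} = P · e^{tJ} · P⁻¹, and e^{tJ} can be computed block-by-block.

A has Jordan form
J =
  [6, 1]
  [0, 6]
(up to reordering of blocks).

Per-block formulas:
  For a 2×2 Jordan block J_2(6): exp(t · J_2(6)) = e^(6t)·(I + t·N), where N is the 2×2 nilpotent shift.

After assembling e^{tJ} and conjugating by P, we get:

e^{tA} =
  [-t*exp(6*t) + exp(6*t), t*exp(6*t)]
  [-t*exp(6*t), t*exp(6*t) + exp(6*t)]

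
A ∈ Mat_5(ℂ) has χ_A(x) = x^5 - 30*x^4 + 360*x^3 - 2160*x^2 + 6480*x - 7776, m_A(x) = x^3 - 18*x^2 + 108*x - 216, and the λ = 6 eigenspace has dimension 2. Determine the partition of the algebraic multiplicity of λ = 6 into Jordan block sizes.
Block sizes for λ = 6: [3, 2]

Step 1 — from the characteristic polynomial, algebraic multiplicity of λ = 6 is 5. From dim ker(A − (6)·I) = 2, there are exactly 2 Jordan blocks for λ = 6.
Step 2 — from the minimal polynomial, the factor (x − 6)^3 tells us the largest block for λ = 6 has size 3.
Step 3 — with total size 5, 2 blocks, and largest block 3, the block sizes (in nonincreasing order) are [3, 2].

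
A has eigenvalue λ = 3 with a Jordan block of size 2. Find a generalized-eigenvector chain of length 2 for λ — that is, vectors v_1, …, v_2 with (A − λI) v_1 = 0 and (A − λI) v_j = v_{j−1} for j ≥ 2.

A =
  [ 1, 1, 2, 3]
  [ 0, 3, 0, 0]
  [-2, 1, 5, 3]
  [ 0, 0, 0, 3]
A Jordan chain for λ = 3 of length 2:
v_1 = (-2, 0, -2, 0)ᵀ
v_2 = (1, 0, 0, 0)ᵀ

Let N = A − (3)·I. We want v_2 with N^2 v_2 = 0 but N^1 v_2 ≠ 0; then v_{j-1} := N · v_j for j = 2, …, 2.

Pick v_2 = (1, 0, 0, 0)ᵀ.
Then v_1 = N · v_2 = (-2, 0, -2, 0)ᵀ.

Sanity check: (A − (3)·I) v_1 = (0, 0, 0, 0)ᵀ = 0. ✓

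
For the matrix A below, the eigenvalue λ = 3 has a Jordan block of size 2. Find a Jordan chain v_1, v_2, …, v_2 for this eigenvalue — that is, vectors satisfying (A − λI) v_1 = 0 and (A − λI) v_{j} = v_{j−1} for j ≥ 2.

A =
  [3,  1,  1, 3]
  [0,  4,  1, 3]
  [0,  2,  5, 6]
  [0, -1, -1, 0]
A Jordan chain for λ = 3 of length 2:
v_1 = (1, 1, 2, -1)ᵀ
v_2 = (0, 1, 0, 0)ᵀ

Let N = A − (3)·I. We want v_2 with N^2 v_2 = 0 but N^1 v_2 ≠ 0; then v_{j-1} := N · v_j for j = 2, …, 2.

Pick v_2 = (0, 1, 0, 0)ᵀ.
Then v_1 = N · v_2 = (1, 1, 2, -1)ᵀ.

Sanity check: (A − (3)·I) v_1 = (0, 0, 0, 0)ᵀ = 0. ✓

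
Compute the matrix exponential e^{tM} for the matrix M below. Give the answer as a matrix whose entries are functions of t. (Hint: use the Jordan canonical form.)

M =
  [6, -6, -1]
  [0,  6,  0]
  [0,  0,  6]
e^{tM} =
  [exp(6*t), -6*t*exp(6*t), -t*exp(6*t)]
  [0, exp(6*t), 0]
  [0, 0, exp(6*t)]

Strategy: write M = P · J · P⁻¹ where J is a Jordan canonical form, so e^{tM} = P · e^{tJ} · P⁻¹, and e^{tJ} can be computed block-by-block.

M has Jordan form
J =
  [6, 1, 0]
  [0, 6, 0]
  [0, 0, 6]
(up to reordering of blocks).

Per-block formulas:
  For a 2×2 Jordan block J_2(6): exp(t · J_2(6)) = e^(6t)·(I + t·N), where N is the 2×2 nilpotent shift.
  For a 1×1 block at λ = 6: exp(t · [6]) = [e^(6t)].

After assembling e^{tJ} and conjugating by P, we get:

e^{tM} =
  [exp(6*t), -6*t*exp(6*t), -t*exp(6*t)]
  [0, exp(6*t), 0]
  [0, 0, exp(6*t)]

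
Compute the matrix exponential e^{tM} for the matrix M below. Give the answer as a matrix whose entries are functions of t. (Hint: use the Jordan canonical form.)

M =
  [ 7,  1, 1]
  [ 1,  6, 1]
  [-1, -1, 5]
e^{tM} =
  [t^2*exp(6*t)/2 + t*exp(6*t) + exp(6*t), t*exp(6*t), t^2*exp(6*t)/2 + t*exp(6*t)]
  [t*exp(6*t), exp(6*t), t*exp(6*t)]
  [-t^2*exp(6*t)/2 - t*exp(6*t), -t*exp(6*t), -t^2*exp(6*t)/2 - t*exp(6*t) + exp(6*t)]

Strategy: write M = P · J · P⁻¹ where J is a Jordan canonical form, so e^{tM} = P · e^{tJ} · P⁻¹, and e^{tJ} can be computed block-by-block.

M has Jordan form
J =
  [6, 1, 0]
  [0, 6, 1]
  [0, 0, 6]
(up to reordering of blocks).

Per-block formulas:
  For a 3×3 Jordan block J_3(6): exp(t · J_3(6)) = e^(6t)·(I + t·N + (t^2/2)·N^2), where N is the 3×3 nilpotent shift.

After assembling e^{tJ} and conjugating by P, we get:

e^{tM} =
  [t^2*exp(6*t)/2 + t*exp(6*t) + exp(6*t), t*exp(6*t), t^2*exp(6*t)/2 + t*exp(6*t)]
  [t*exp(6*t), exp(6*t), t*exp(6*t)]
  [-t^2*exp(6*t)/2 - t*exp(6*t), -t*exp(6*t), -t^2*exp(6*t)/2 - t*exp(6*t) + exp(6*t)]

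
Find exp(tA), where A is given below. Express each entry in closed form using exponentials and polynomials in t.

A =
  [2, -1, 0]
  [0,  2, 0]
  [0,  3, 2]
e^{tA} =
  [exp(2*t), -t*exp(2*t), 0]
  [0, exp(2*t), 0]
  [0, 3*t*exp(2*t), exp(2*t)]

Strategy: write A = P · J · P⁻¹ where J is a Jordan canonical form, so e^{tA} = P · e^{tJ} · P⁻¹, and e^{tJ} can be computed block-by-block.

A has Jordan form
J =
  [2, 1, 0]
  [0, 2, 0]
  [0, 0, 2]
(up to reordering of blocks).

Per-block formulas:
  For a 1×1 block at λ = 2: exp(t · [2]) = [e^(2t)].
  For a 2×2 Jordan block J_2(2): exp(t · J_2(2)) = e^(2t)·(I + t·N), where N is the 2×2 nilpotent shift.

After assembling e^{tJ} and conjugating by P, we get:

e^{tA} =
  [exp(2*t), -t*exp(2*t), 0]
  [0, exp(2*t), 0]
  [0, 3*t*exp(2*t), exp(2*t)]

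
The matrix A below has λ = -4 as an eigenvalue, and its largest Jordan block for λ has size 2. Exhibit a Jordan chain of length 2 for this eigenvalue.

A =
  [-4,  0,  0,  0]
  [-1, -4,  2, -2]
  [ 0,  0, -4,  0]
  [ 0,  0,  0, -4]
A Jordan chain for λ = -4 of length 2:
v_1 = (0, -1, 0, 0)ᵀ
v_2 = (1, 0, 0, 0)ᵀ

Let N = A − (-4)·I. We want v_2 with N^2 v_2 = 0 but N^1 v_2 ≠ 0; then v_{j-1} := N · v_j for j = 2, …, 2.

Pick v_2 = (1, 0, 0, 0)ᵀ.
Then v_1 = N · v_2 = (0, -1, 0, 0)ᵀ.

Sanity check: (A − (-4)·I) v_1 = (0, 0, 0, 0)ᵀ = 0. ✓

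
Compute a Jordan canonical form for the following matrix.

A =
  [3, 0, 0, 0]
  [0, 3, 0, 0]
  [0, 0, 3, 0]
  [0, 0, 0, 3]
J_1(3) ⊕ J_1(3) ⊕ J_1(3) ⊕ J_1(3)

The characteristic polynomial is
  det(x·I − A) = x^4 - 12*x^3 + 54*x^2 - 108*x + 81 = (x - 3)^4

Eigenvalues and multiplicities (the geometric multiplicity of λ is n − rank(A − λI), which equals the number of Jordan blocks for λ):
  λ = 3: algebraic multiplicity = 4, geometric multiplicity = 4

Determining the block sizes for each eigenvalue:
  λ = 3: gm = am = 4, so every block has size 1 → block sizes [1, 1, 1, 1]

Assembling the blocks gives a Jordan form
J =
  [3, 0, 0, 0]
  [0, 3, 0, 0]
  [0, 0, 3, 0]
  [0, 0, 0, 3]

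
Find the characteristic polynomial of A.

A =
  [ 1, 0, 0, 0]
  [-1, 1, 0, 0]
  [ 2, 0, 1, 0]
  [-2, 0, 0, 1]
x^4 - 4*x^3 + 6*x^2 - 4*x + 1

Expanding det(x·I − A) (e.g. by cofactor expansion or by noting that A is similar to its Jordan form J, which has the same characteristic polynomial as A) gives
  χ_A(x) = x^4 - 4*x^3 + 6*x^2 - 4*x + 1
which factors as (x - 1)^4. The eigenvalues (with algebraic multiplicities) are λ = 1 with multiplicity 4.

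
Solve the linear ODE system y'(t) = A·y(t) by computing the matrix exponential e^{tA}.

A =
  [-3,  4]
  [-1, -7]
e^{tA} =
  [2*t*exp(-5*t) + exp(-5*t), 4*t*exp(-5*t)]
  [-t*exp(-5*t), -2*t*exp(-5*t) + exp(-5*t)]

Strategy: write A = P · J · P⁻¹ where J is a Jordan canonical form, so e^{tA} = P · e^{tJ} · P⁻¹, and e^{tJ} can be computed block-by-block.

A has Jordan form
J =
  [-5,  1]
  [ 0, -5]
(up to reordering of blocks).

Per-block formulas:
  For a 2×2 Jordan block J_2(-5): exp(t · J_2(-5)) = e^(-5t)·(I + t·N), where N is the 2×2 nilpotent shift.

After assembling e^{tJ} and conjugating by P, we get:

e^{tA} =
  [2*t*exp(-5*t) + exp(-5*t), 4*t*exp(-5*t)]
  [-t*exp(-5*t), -2*t*exp(-5*t) + exp(-5*t)]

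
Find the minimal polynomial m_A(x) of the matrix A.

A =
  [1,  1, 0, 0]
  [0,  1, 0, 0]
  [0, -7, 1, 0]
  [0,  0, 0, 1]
x^2 - 2*x + 1

The characteristic polynomial is χ_A(x) = (x - 1)^4, so the eigenvalues are known. The minimal polynomial is
  m_A(x) = Π_λ (x − λ)^{k_λ}
where k_λ is the size of the *largest* Jordan block for λ (equivalently, the smallest k with (A − λI)^k v = 0 for every generalised eigenvector v of λ).

  λ = 1: largest Jordan block has size 2, contributing (x − 1)^2

So m_A(x) = (x - 1)^2 = x^2 - 2*x + 1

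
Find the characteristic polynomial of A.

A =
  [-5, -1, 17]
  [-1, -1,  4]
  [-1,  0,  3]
x^3 + 3*x^2 + 3*x + 1

Expanding det(x·I − A) (e.g. by cofactor expansion or by noting that A is similar to its Jordan form J, which has the same characteristic polynomial as A) gives
  χ_A(x) = x^3 + 3*x^2 + 3*x + 1
which factors as (x + 1)^3. The eigenvalues (with algebraic multiplicities) are λ = -1 with multiplicity 3.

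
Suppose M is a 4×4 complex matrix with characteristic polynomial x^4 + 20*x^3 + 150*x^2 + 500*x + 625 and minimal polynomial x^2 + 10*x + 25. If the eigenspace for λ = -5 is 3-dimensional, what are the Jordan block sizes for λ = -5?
Block sizes for λ = -5: [2, 1, 1]

Step 1 — from the characteristic polynomial, algebraic multiplicity of λ = -5 is 4. From dim ker(M − (-5)·I) = 3, there are exactly 3 Jordan blocks for λ = -5.
Step 2 — from the minimal polynomial, the factor (x + 5)^2 tells us the largest block for λ = -5 has size 2.
Step 3 — with total size 4, 3 blocks, and largest block 2, the block sizes (in nonincreasing order) are [2, 1, 1].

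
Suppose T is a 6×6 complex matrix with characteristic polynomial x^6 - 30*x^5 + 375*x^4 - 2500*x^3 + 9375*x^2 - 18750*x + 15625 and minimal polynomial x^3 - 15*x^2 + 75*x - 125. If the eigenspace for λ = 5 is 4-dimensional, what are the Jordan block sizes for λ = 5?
Block sizes for λ = 5: [3, 1, 1, 1]

Step 1 — from the characteristic polynomial, algebraic multiplicity of λ = 5 is 6. From dim ker(T − (5)·I) = 4, there are exactly 4 Jordan blocks for λ = 5.
Step 2 — from the minimal polynomial, the factor (x − 5)^3 tells us the largest block for λ = 5 has size 3.
Step 3 — with total size 6, 4 blocks, and largest block 3, the block sizes (in nonincreasing order) are [3, 1, 1, 1].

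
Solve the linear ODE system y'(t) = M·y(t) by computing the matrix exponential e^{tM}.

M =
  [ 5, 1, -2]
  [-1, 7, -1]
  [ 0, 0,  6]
e^{tM} =
  [-t*exp(6*t) + exp(6*t), t*exp(6*t), t^2*exp(6*t)/2 - 2*t*exp(6*t)]
  [-t*exp(6*t), t*exp(6*t) + exp(6*t), t^2*exp(6*t)/2 - t*exp(6*t)]
  [0, 0, exp(6*t)]

Strategy: write M = P · J · P⁻¹ where J is a Jordan canonical form, so e^{tM} = P · e^{tJ} · P⁻¹, and e^{tJ} can be computed block-by-block.

M has Jordan form
J =
  [6, 1, 0]
  [0, 6, 1]
  [0, 0, 6]
(up to reordering of blocks).

Per-block formulas:
  For a 3×3 Jordan block J_3(6): exp(t · J_3(6)) = e^(6t)·(I + t·N + (t^2/2)·N^2), where N is the 3×3 nilpotent shift.

After assembling e^{tJ} and conjugating by P, we get:

e^{tM} =
  [-t*exp(6*t) + exp(6*t), t*exp(6*t), t^2*exp(6*t)/2 - 2*t*exp(6*t)]
  [-t*exp(6*t), t*exp(6*t) + exp(6*t), t^2*exp(6*t)/2 - t*exp(6*t)]
  [0, 0, exp(6*t)]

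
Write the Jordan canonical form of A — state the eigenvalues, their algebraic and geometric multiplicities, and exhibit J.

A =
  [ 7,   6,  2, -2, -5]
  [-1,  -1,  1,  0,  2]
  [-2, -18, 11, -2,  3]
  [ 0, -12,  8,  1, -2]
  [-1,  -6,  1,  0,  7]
J_3(5) ⊕ J_1(5) ⊕ J_1(5)

The characteristic polynomial is
  det(x·I − A) = x^5 - 25*x^4 + 250*x^3 - 1250*x^2 + 3125*x - 3125 = (x - 5)^5

Eigenvalues and multiplicities (the geometric multiplicity of λ is n − rank(A − λI), which equals the number of Jordan blocks for λ):
  λ = 5: algebraic multiplicity = 5, geometric multiplicity = 3

Determining the block sizes for each eigenvalue:
  λ = 5: with am = 5 and gm = 3, the partition is not yet determined (e.g. several partitions of 5 into 3 parts exist). Let N = A − (5)·I. Computing rank(N^1) = 2, rank(N^2) = 1, rank(N^3) = 0; the number of blocks of size ≥ j is rank(N^{j−1}) − rank(N^j), giving [3, 1, 1]. So we have 1 block(s) of size 3, 2 block(s) of size 1 → block sizes [3, 1, 1]

Assembling the blocks gives a Jordan form
J =
  [5, 1, 0, 0, 0]
  [0, 5, 1, 0, 0]
  [0, 0, 5, 0, 0]
  [0, 0, 0, 5, 0]
  [0, 0, 0, 0, 5]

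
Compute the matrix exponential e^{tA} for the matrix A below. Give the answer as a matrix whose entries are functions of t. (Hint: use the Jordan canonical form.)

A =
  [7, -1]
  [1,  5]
e^{tA} =
  [t*exp(6*t) + exp(6*t), -t*exp(6*t)]
  [t*exp(6*t), -t*exp(6*t) + exp(6*t)]

Strategy: write A = P · J · P⁻¹ where J is a Jordan canonical form, so e^{tA} = P · e^{tJ} · P⁻¹, and e^{tJ} can be computed block-by-block.

A has Jordan form
J =
  [6, 1]
  [0, 6]
(up to reordering of blocks).

Per-block formulas:
  For a 2×2 Jordan block J_2(6): exp(t · J_2(6)) = e^(6t)·(I + t·N), where N is the 2×2 nilpotent shift.

After assembling e^{tJ} and conjugating by P, we get:

e^{tA} =
  [t*exp(6*t) + exp(6*t), -t*exp(6*t)]
  [t*exp(6*t), -t*exp(6*t) + exp(6*t)]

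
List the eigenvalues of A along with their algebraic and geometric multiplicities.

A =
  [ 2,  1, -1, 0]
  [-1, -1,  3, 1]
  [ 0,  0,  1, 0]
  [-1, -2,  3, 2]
λ = 1: alg = 4, geom = 2

Step 1 — factor the characteristic polynomial to read off the algebraic multiplicities:
  χ_A(x) = (x - 1)^4

Step 2 — compute geometric multiplicities via the rank-nullity identity g(λ) = n − rank(A − λI):
  rank(A − (1)·I) = 2, so dim ker(A − (1)·I) = n − 2 = 2

Summary:
  λ = 1: algebraic multiplicity = 4, geometric multiplicity = 2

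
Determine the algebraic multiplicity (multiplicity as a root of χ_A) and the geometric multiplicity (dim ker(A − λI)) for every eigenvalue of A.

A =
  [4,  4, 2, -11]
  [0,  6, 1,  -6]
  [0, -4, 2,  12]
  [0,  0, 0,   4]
λ = 4: alg = 4, geom = 2

Step 1 — factor the characteristic polynomial to read off the algebraic multiplicities:
  χ_A(x) = (x - 4)^4

Step 2 — compute geometric multiplicities via the rank-nullity identity g(λ) = n − rank(A − λI):
  rank(A − (4)·I) = 2, so dim ker(A − (4)·I) = n − 2 = 2

Summary:
  λ = 4: algebraic multiplicity = 4, geometric multiplicity = 2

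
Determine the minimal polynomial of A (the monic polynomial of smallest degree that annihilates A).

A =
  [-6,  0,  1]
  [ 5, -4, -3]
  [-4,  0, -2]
x^3 + 12*x^2 + 48*x + 64

The characteristic polynomial is χ_A(x) = (x + 4)^3, so the eigenvalues are known. The minimal polynomial is
  m_A(x) = Π_λ (x − λ)^{k_λ}
where k_λ is the size of the *largest* Jordan block for λ (equivalently, the smallest k with (A − λI)^k v = 0 for every generalised eigenvector v of λ).

  λ = -4: largest Jordan block has size 3, contributing (x + 4)^3

So m_A(x) = (x + 4)^3 = x^3 + 12*x^2 + 48*x + 64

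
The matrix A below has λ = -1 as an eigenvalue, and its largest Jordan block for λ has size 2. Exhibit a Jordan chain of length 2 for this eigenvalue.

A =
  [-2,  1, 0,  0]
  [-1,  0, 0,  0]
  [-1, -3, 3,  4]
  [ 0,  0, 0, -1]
A Jordan chain for λ = -1 of length 2:
v_1 = (-1, -1, -1, 0)ᵀ
v_2 = (1, 0, 0, 0)ᵀ

Let N = A − (-1)·I. We want v_2 with N^2 v_2 = 0 but N^1 v_2 ≠ 0; then v_{j-1} := N · v_j for j = 2, …, 2.

Pick v_2 = (1, 0, 0, 0)ᵀ.
Then v_1 = N · v_2 = (-1, -1, -1, 0)ᵀ.

Sanity check: (A − (-1)·I) v_1 = (0, 0, 0, 0)ᵀ = 0. ✓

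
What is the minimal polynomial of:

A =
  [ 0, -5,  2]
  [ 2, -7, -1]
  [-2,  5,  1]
x^3 + 6*x^2 + 12*x + 8

The characteristic polynomial is χ_A(x) = (x + 2)^3, so the eigenvalues are known. The minimal polynomial is
  m_A(x) = Π_λ (x − λ)^{k_λ}
where k_λ is the size of the *largest* Jordan block for λ (equivalently, the smallest k with (A − λI)^k v = 0 for every generalised eigenvector v of λ).

  λ = -2: largest Jordan block has size 3, contributing (x + 2)^3

So m_A(x) = (x + 2)^3 = x^3 + 6*x^2 + 12*x + 8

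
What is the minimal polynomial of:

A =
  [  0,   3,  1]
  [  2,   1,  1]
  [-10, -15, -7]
x^2 + 4*x + 4

The characteristic polynomial is χ_A(x) = (x + 2)^3, so the eigenvalues are known. The minimal polynomial is
  m_A(x) = Π_λ (x − λ)^{k_λ}
where k_λ is the size of the *largest* Jordan block for λ (equivalently, the smallest k with (A − λI)^k v = 0 for every generalised eigenvector v of λ).

  λ = -2: largest Jordan block has size 2, contributing (x + 2)^2

So m_A(x) = (x + 2)^2 = x^2 + 4*x + 4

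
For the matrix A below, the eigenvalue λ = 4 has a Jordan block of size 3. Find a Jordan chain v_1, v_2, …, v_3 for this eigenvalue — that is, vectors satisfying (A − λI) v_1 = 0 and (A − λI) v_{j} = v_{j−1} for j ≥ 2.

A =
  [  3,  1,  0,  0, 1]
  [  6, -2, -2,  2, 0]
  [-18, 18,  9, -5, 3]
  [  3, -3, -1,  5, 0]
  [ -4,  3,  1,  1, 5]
A Jordan chain for λ = 4 of length 3:
v_1 = (3, 0, 9, 0, 3)ᵀ
v_2 = (-1, 6, -18, 3, -4)ᵀ
v_3 = (1, 0, 0, 0, 0)ᵀ

Let N = A − (4)·I. We want v_3 with N^3 v_3 = 0 but N^2 v_3 ≠ 0; then v_{j-1} := N · v_j for j = 3, …, 2.

Pick v_3 = (1, 0, 0, 0, 0)ᵀ.
Then v_2 = N · v_3 = (-1, 6, -18, 3, -4)ᵀ.
Then v_1 = N · v_2 = (3, 0, 9, 0, 3)ᵀ.

Sanity check: (A − (4)·I) v_1 = (0, 0, 0, 0, 0)ᵀ = 0. ✓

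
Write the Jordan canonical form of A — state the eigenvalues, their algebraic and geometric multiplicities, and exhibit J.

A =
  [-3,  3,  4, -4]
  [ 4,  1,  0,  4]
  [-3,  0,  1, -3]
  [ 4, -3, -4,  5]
J_2(1) ⊕ J_2(1)

The characteristic polynomial is
  det(x·I − A) = x^4 - 4*x^3 + 6*x^2 - 4*x + 1 = (x - 1)^4

Eigenvalues and multiplicities (the geometric multiplicity of λ is n − rank(A − λI), which equals the number of Jordan blocks for λ):
  λ = 1: algebraic multiplicity = 4, geometric multiplicity = 2

Determining the block sizes for each eigenvalue:
  λ = 1: with am = 4 and gm = 2, the partition is not yet determined (e.g. several partitions of 4 into 2 parts exist). Let N = A − (1)·I. Computing rank(N^1) = 2, rank(N^2) = 0; the number of blocks of size ≥ j is rank(N^{j−1}) − rank(N^j), giving [2, 2]. So we have 2 block(s) of size 2 → block sizes [2, 2]

Assembling the blocks gives a Jordan form
J =
  [1, 1, 0, 0]
  [0, 1, 0, 0]
  [0, 0, 1, 1]
  [0, 0, 0, 1]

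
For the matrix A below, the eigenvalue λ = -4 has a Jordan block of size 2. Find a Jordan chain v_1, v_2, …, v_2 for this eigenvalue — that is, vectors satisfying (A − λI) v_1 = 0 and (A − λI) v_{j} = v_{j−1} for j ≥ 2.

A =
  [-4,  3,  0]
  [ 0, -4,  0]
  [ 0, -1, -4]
A Jordan chain for λ = -4 of length 2:
v_1 = (3, 0, -1)ᵀ
v_2 = (0, 1, 0)ᵀ

Let N = A − (-4)·I. We want v_2 with N^2 v_2 = 0 but N^1 v_2 ≠ 0; then v_{j-1} := N · v_j for j = 2, …, 2.

Pick v_2 = (0, 1, 0)ᵀ.
Then v_1 = N · v_2 = (3, 0, -1)ᵀ.

Sanity check: (A − (-4)·I) v_1 = (0, 0, 0)ᵀ = 0. ✓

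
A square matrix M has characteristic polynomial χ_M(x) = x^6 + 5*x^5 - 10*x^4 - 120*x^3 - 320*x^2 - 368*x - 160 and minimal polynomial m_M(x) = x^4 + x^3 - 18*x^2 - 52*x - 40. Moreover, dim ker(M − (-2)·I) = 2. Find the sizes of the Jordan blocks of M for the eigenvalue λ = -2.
Block sizes for λ = -2: [3, 2]

Step 1 — from the characteristic polynomial, algebraic multiplicity of λ = -2 is 5. From dim ker(M − (-2)·I) = 2, there are exactly 2 Jordan blocks for λ = -2.
Step 2 — from the minimal polynomial, the factor (x + 2)^3 tells us the largest block for λ = -2 has size 3.
Step 3 — with total size 5, 2 blocks, and largest block 3, the block sizes (in nonincreasing order) are [3, 2].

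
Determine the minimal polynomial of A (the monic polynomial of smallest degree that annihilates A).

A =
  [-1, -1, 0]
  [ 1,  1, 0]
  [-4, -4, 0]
x^2

The characteristic polynomial is χ_A(x) = x^3, so the eigenvalues are known. The minimal polynomial is
  m_A(x) = Π_λ (x − λ)^{k_λ}
where k_λ is the size of the *largest* Jordan block for λ (equivalently, the smallest k with (A − λI)^k v = 0 for every generalised eigenvector v of λ).

  λ = 0: largest Jordan block has size 2, contributing (x − 0)^2

So m_A(x) = x^2 = x^2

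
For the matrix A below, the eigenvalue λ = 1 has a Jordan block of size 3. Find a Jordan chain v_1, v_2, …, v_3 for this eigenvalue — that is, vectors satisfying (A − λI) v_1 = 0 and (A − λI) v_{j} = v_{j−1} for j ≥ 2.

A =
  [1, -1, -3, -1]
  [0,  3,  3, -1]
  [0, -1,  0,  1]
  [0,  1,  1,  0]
A Jordan chain for λ = 1 of length 3:
v_1 = (-1, 2, -1, 1)ᵀ
v_2 = (-3, 3, -1, 1)ᵀ
v_3 = (0, 0, 1, 0)ᵀ

Let N = A − (1)·I. We want v_3 with N^3 v_3 = 0 but N^2 v_3 ≠ 0; then v_{j-1} := N · v_j for j = 3, …, 2.

Pick v_3 = (0, 0, 1, 0)ᵀ.
Then v_2 = N · v_3 = (-3, 3, -1, 1)ᵀ.
Then v_1 = N · v_2 = (-1, 2, -1, 1)ᵀ.

Sanity check: (A − (1)·I) v_1 = (0, 0, 0, 0)ᵀ = 0. ✓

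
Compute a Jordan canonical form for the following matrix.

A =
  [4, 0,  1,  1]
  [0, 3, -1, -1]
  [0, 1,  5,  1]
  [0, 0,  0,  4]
J_3(4) ⊕ J_1(4)

The characteristic polynomial is
  det(x·I − A) = x^4 - 16*x^3 + 96*x^2 - 256*x + 256 = (x - 4)^4

Eigenvalues and multiplicities (the geometric multiplicity of λ is n − rank(A − λI), which equals the number of Jordan blocks for λ):
  λ = 4: algebraic multiplicity = 4, geometric multiplicity = 2

Determining the block sizes for each eigenvalue:
  λ = 4: with am = 4 and gm = 2, the partition is not yet determined (e.g. several partitions of 4 into 2 parts exist). Let N = A − (4)·I. Computing rank(N^1) = 2, rank(N^2) = 1, rank(N^3) = 0; the number of blocks of size ≥ j is rank(N^{j−1}) − rank(N^j), giving [2, 1, 1]. So we have 1 block(s) of size 3, 1 block(s) of size 1 → block sizes [3, 1]

Assembling the blocks gives a Jordan form
J =
  [4, 1, 0, 0]
  [0, 4, 1, 0]
  [0, 0, 4, 0]
  [0, 0, 0, 4]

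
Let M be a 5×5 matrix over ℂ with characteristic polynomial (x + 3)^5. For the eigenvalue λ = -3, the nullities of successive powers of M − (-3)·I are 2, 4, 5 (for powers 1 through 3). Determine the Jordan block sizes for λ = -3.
Block sizes for λ = -3: [3, 2]

From the dimensions of kernels of powers, the number of Jordan blocks of size at least j is d_j − d_{j−1} where d_j = dim ker(N^j) (with d_0 = 0). Computing the differences gives [2, 2, 1].
The number of blocks of size exactly k is (#blocks of size ≥ k) − (#blocks of size ≥ k + 1), so the partition is: 1 block(s) of size 2, 1 block(s) of size 3.
In nonincreasing order the block sizes are [3, 2].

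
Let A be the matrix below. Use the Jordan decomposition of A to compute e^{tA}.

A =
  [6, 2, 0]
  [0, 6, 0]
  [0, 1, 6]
e^{tA} =
  [exp(6*t), 2*t*exp(6*t), 0]
  [0, exp(6*t), 0]
  [0, t*exp(6*t), exp(6*t)]

Strategy: write A = P · J · P⁻¹ where J is a Jordan canonical form, so e^{tA} = P · e^{tJ} · P⁻¹, and e^{tJ} can be computed block-by-block.

A has Jordan form
J =
  [6, 1, 0]
  [0, 6, 0]
  [0, 0, 6]
(up to reordering of blocks).

Per-block formulas:
  For a 2×2 Jordan block J_2(6): exp(t · J_2(6)) = e^(6t)·(I + t·N), where N is the 2×2 nilpotent shift.
  For a 1×1 block at λ = 6: exp(t · [6]) = [e^(6t)].

After assembling e^{tJ} and conjugating by P, we get:

e^{tA} =
  [exp(6*t), 2*t*exp(6*t), 0]
  [0, exp(6*t), 0]
  [0, t*exp(6*t), exp(6*t)]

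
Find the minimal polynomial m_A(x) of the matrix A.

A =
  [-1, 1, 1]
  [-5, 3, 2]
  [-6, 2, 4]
x^3 - 6*x^2 + 12*x - 8

The characteristic polynomial is χ_A(x) = (x - 2)^3, so the eigenvalues are known. The minimal polynomial is
  m_A(x) = Π_λ (x − λ)^{k_λ}
where k_λ is the size of the *largest* Jordan block for λ (equivalently, the smallest k with (A − λI)^k v = 0 for every generalised eigenvector v of λ).

  λ = 2: largest Jordan block has size 3, contributing (x − 2)^3

So m_A(x) = (x - 2)^3 = x^3 - 6*x^2 + 12*x - 8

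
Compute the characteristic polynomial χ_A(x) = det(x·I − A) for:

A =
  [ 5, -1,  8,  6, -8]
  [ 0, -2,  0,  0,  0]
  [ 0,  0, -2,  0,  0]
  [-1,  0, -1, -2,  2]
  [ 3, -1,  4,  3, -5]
x^5 + 6*x^4 + 11*x^3 + 2*x^2 - 12*x - 8

Expanding det(x·I − A) (e.g. by cofactor expansion or by noting that A is similar to its Jordan form J, which has the same characteristic polynomial as A) gives
  χ_A(x) = x^5 + 6*x^4 + 11*x^3 + 2*x^2 - 12*x - 8
which factors as (x - 1)*(x + 1)*(x + 2)^3. The eigenvalues (with algebraic multiplicities) are λ = -2 with multiplicity 3, λ = -1 with multiplicity 1, λ = 1 with multiplicity 1.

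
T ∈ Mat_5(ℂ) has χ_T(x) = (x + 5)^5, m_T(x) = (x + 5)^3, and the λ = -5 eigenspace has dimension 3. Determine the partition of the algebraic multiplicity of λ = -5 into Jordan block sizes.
Block sizes for λ = -5: [3, 1, 1]

Step 1 — from the characteristic polynomial, algebraic multiplicity of λ = -5 is 5. From dim ker(T − (-5)·I) = 3, there are exactly 3 Jordan blocks for λ = -5.
Step 2 — from the minimal polynomial, the factor (x + 5)^3 tells us the largest block for λ = -5 has size 3.
Step 3 — with total size 5, 3 blocks, and largest block 3, the block sizes (in nonincreasing order) are [3, 1, 1].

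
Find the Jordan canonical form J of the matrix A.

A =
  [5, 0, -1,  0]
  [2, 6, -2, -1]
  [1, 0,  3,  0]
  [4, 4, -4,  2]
J_2(4) ⊕ J_2(4)

The characteristic polynomial is
  det(x·I − A) = x^4 - 16*x^3 + 96*x^2 - 256*x + 256 = (x - 4)^4

Eigenvalues and multiplicities (the geometric multiplicity of λ is n − rank(A − λI), which equals the number of Jordan blocks for λ):
  λ = 4: algebraic multiplicity = 4, geometric multiplicity = 2

Determining the block sizes for each eigenvalue:
  λ = 4: with am = 4 and gm = 2, the partition is not yet determined (e.g. several partitions of 4 into 2 parts exist). Let N = A − (4)·I. Computing rank(N^1) = 2, rank(N^2) = 0; the number of blocks of size ≥ j is rank(N^{j−1}) − rank(N^j), giving [2, 2]. So we have 2 block(s) of size 2 → block sizes [2, 2]

Assembling the blocks gives a Jordan form
J =
  [4, 1, 0, 0]
  [0, 4, 0, 0]
  [0, 0, 4, 1]
  [0, 0, 0, 4]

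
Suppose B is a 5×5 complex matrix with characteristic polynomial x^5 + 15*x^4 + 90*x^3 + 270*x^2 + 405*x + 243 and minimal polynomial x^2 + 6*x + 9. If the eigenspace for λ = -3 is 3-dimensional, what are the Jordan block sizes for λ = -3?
Block sizes for λ = -3: [2, 2, 1]

Step 1 — from the characteristic polynomial, algebraic multiplicity of λ = -3 is 5. From dim ker(B − (-3)·I) = 3, there are exactly 3 Jordan blocks for λ = -3.
Step 2 — from the minimal polynomial, the factor (x + 3)^2 tells us the largest block for λ = -3 has size 2.
Step 3 — with total size 5, 3 blocks, and largest block 2, the block sizes (in nonincreasing order) are [2, 2, 1].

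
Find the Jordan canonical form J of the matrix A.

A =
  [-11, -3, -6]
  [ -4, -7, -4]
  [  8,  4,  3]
J_2(-5) ⊕ J_1(-5)

The characteristic polynomial is
  det(x·I − A) = x^3 + 15*x^2 + 75*x + 125 = (x + 5)^3

Eigenvalues and multiplicities (the geometric multiplicity of λ is n − rank(A − λI), which equals the number of Jordan blocks for λ):
  λ = -5: algebraic multiplicity = 3, geometric multiplicity = 2

Determining the block sizes for each eigenvalue:
  λ = -5: 2 blocks summing to 3 forces exactly one block of size 2 and the rest size 1 → block sizes [2, 1]

Assembling the blocks gives a Jordan form
J =
  [-5,  1,  0]
  [ 0, -5,  0]
  [ 0,  0, -5]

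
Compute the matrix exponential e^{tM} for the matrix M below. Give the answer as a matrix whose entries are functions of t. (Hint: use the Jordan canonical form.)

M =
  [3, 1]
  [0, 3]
e^{tM} =
  [exp(3*t), t*exp(3*t)]
  [0, exp(3*t)]

Strategy: write M = P · J · P⁻¹ where J is a Jordan canonical form, so e^{tM} = P · e^{tJ} · P⁻¹, and e^{tJ} can be computed block-by-block.

M has Jordan form
J =
  [3, 1]
  [0, 3]
(up to reordering of blocks).

Per-block formulas:
  For a 2×2 Jordan block J_2(3): exp(t · J_2(3)) = e^(3t)·(I + t·N), where N is the 2×2 nilpotent shift.

After assembling e^{tJ} and conjugating by P, we get:

e^{tM} =
  [exp(3*t), t*exp(3*t)]
  [0, exp(3*t)]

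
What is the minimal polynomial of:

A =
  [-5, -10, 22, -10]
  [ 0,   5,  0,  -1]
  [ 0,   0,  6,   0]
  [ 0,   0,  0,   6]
x^3 - 6*x^2 - 25*x + 150

The characteristic polynomial is χ_A(x) = (x - 6)^2*(x - 5)*(x + 5), so the eigenvalues are known. The minimal polynomial is
  m_A(x) = Π_λ (x − λ)^{k_λ}
where k_λ is the size of the *largest* Jordan block for λ (equivalently, the smallest k with (A − λI)^k v = 0 for every generalised eigenvector v of λ).

  λ = -5: largest Jordan block has size 1, contributing (x + 5)
  λ = 5: largest Jordan block has size 1, contributing (x − 5)
  λ = 6: largest Jordan block has size 1, contributing (x − 6)

So m_A(x) = (x - 6)*(x - 5)*(x + 5) = x^3 - 6*x^2 - 25*x + 150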